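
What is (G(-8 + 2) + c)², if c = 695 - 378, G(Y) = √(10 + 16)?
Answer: (317 + √26)² ≈ 1.0375e+5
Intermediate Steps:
G(Y) = √26
c = 317
(G(-8 + 2) + c)² = (√26 + 317)² = (317 + √26)²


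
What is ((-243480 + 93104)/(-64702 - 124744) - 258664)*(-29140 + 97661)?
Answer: -1678857338006564/94723 ≈ -1.7724e+10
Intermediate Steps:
((-243480 + 93104)/(-64702 - 124744) - 258664)*(-29140 + 97661) = (-150376/(-189446) - 258664)*68521 = (-150376*(-1/189446) - 258664)*68521 = (75188/94723 - 258664)*68521 = -24501354884/94723*68521 = -1678857338006564/94723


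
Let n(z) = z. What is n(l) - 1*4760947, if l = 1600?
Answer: -4759347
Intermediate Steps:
n(l) - 1*4760947 = 1600 - 1*4760947 = 1600 - 4760947 = -4759347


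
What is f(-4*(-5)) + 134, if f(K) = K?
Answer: 154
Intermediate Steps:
f(-4*(-5)) + 134 = -4*(-5) + 134 = 20 + 134 = 154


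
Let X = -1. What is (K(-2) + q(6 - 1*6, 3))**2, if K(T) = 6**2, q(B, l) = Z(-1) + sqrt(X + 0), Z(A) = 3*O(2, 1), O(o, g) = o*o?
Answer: (48 + I)**2 ≈ 2303.0 + 96.0*I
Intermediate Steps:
O(o, g) = o**2
Z(A) = 12 (Z(A) = 3*2**2 = 3*4 = 12)
q(B, l) = 12 + I (q(B, l) = 12 + sqrt(-1 + 0) = 12 + sqrt(-1) = 12 + I)
K(T) = 36
(K(-2) + q(6 - 1*6, 3))**2 = (36 + (12 + I))**2 = (48 + I)**2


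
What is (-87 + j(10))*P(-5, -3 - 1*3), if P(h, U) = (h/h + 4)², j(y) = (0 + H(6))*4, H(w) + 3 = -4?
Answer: -2875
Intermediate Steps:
H(w) = -7 (H(w) = -3 - 4 = -7)
j(y) = -28 (j(y) = (0 - 7)*4 = -7*4 = -28)
P(h, U) = 25 (P(h, U) = (1 + 4)² = 5² = 25)
(-87 + j(10))*P(-5, -3 - 1*3) = (-87 - 28)*25 = -115*25 = -2875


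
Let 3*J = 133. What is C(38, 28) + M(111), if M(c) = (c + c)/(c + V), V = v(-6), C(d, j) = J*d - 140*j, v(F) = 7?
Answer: -395321/177 ≈ -2233.5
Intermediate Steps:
J = 133/3 (J = (⅓)*133 = 133/3 ≈ 44.333)
C(d, j) = -140*j + 133*d/3 (C(d, j) = 133*d/3 - 140*j = -140*j + 133*d/3)
V = 7
M(c) = 2*c/(7 + c) (M(c) = (c + c)/(c + 7) = (2*c)/(7 + c) = 2*c/(7 + c))
C(38, 28) + M(111) = (-140*28 + (133/3)*38) + 2*111/(7 + 111) = (-3920 + 5054/3) + 2*111/118 = -6706/3 + 2*111*(1/118) = -6706/3 + 111/59 = -395321/177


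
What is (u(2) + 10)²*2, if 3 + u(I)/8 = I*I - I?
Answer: 8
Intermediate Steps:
u(I) = -24 - 8*I + 8*I² (u(I) = -24 + 8*(I*I - I) = -24 + 8*(I² - I) = -24 + (-8*I + 8*I²) = -24 - 8*I + 8*I²)
(u(2) + 10)²*2 = ((-24 - 8*2 + 8*2²) + 10)²*2 = ((-24 - 16 + 8*4) + 10)²*2 = ((-24 - 16 + 32) + 10)²*2 = (-8 + 10)²*2 = 2²*2 = 4*2 = 8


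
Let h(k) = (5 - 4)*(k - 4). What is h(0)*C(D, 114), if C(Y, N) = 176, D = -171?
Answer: -704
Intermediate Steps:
h(k) = -4 + k (h(k) = 1*(-4 + k) = -4 + k)
h(0)*C(D, 114) = (-4 + 0)*176 = -4*176 = -704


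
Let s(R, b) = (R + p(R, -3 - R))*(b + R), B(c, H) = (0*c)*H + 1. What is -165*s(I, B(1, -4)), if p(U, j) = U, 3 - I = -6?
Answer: -29700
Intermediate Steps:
B(c, H) = 1 (B(c, H) = 0*H + 1 = 0 + 1 = 1)
I = 9 (I = 3 - 1*(-6) = 3 + 6 = 9)
s(R, b) = 2*R*(R + b) (s(R, b) = (R + R)*(b + R) = (2*R)*(R + b) = 2*R*(R + b))
-165*s(I, B(1, -4)) = -330*9*(9 + 1) = -330*9*10 = -165*180 = -29700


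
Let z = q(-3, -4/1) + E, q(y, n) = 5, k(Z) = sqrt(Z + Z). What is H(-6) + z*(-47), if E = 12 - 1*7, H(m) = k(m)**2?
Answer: -482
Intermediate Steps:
k(Z) = sqrt(2)*sqrt(Z) (k(Z) = sqrt(2*Z) = sqrt(2)*sqrt(Z))
H(m) = 2*m (H(m) = (sqrt(2)*sqrt(m))**2 = 2*m)
E = 5 (E = 12 - 7 = 5)
z = 10 (z = 5 + 5 = 10)
H(-6) + z*(-47) = 2*(-6) + 10*(-47) = -12 - 470 = -482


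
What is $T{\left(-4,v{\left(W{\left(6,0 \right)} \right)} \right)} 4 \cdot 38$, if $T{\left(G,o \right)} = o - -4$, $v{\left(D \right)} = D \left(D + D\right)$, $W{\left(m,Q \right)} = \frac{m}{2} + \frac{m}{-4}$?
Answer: $1292$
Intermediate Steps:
$W{\left(m,Q \right)} = \frac{m}{4}$ ($W{\left(m,Q \right)} = m \frac{1}{2} + m \left(- \frac{1}{4}\right) = \frac{m}{2} - \frac{m}{4} = \frac{m}{4}$)
$v{\left(D \right)} = 2 D^{2}$ ($v{\left(D \right)} = D 2 D = 2 D^{2}$)
$T{\left(G,o \right)} = 4 + o$ ($T{\left(G,o \right)} = o + 4 = 4 + o$)
$T{\left(-4,v{\left(W{\left(6,0 \right)} \right)} \right)} 4 \cdot 38 = \left(4 + 2 \left(\frac{1}{4} \cdot 6\right)^{2}\right) 4 \cdot 38 = \left(4 + 2 \left(\frac{3}{2}\right)^{2}\right) 4 \cdot 38 = \left(4 + 2 \cdot \frac{9}{4}\right) 4 \cdot 38 = \left(4 + \frac{9}{2}\right) 4 \cdot 38 = \frac{17}{2} \cdot 4 \cdot 38 = 34 \cdot 38 = 1292$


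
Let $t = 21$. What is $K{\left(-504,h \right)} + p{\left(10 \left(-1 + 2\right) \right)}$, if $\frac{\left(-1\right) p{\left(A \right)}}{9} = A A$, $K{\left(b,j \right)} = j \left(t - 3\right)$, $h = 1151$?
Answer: $19818$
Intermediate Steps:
$K{\left(b,j \right)} = 18 j$ ($K{\left(b,j \right)} = j \left(21 - 3\right) = j 18 = 18 j$)
$p{\left(A \right)} = - 9 A^{2}$ ($p{\left(A \right)} = - 9 A A = - 9 A^{2}$)
$K{\left(-504,h \right)} + p{\left(10 \left(-1 + 2\right) \right)} = 18 \cdot 1151 - 9 \left(10 \left(-1 + 2\right)\right)^{2} = 20718 - 9 \left(10 \cdot 1\right)^{2} = 20718 - 9 \cdot 10^{2} = 20718 - 900 = 19818$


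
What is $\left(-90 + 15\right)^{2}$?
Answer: $5625$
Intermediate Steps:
$\left(-90 + 15\right)^{2} = \left(-75\right)^{2} = 5625$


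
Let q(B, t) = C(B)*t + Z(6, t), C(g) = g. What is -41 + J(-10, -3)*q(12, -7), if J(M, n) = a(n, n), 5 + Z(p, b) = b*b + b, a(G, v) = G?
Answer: 100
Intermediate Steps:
Z(p, b) = -5 + b + b² (Z(p, b) = -5 + (b*b + b) = -5 + (b² + b) = -5 + (b + b²) = -5 + b + b²)
q(B, t) = -5 + t + t² + B*t (q(B, t) = B*t + (-5 + t + t²) = -5 + t + t² + B*t)
J(M, n) = n
-41 + J(-10, -3)*q(12, -7) = -41 - 3*(-5 - 7 + (-7)² + 12*(-7)) = -41 - 3*(-5 - 7 + 49 - 84) = -41 - 3*(-47) = -41 + 141 = 100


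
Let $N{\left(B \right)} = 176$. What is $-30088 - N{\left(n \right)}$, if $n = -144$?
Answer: $-30264$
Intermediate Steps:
$-30088 - N{\left(n \right)} = -30088 - 176 = -30264$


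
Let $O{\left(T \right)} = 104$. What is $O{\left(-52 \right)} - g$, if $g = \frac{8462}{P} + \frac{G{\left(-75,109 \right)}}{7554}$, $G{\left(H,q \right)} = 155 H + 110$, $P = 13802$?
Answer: $\frac{5469040057}{52130154} \approx 104.91$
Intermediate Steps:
$G{\left(H,q \right)} = 110 + 155 H$
$g = - \frac{47504041}{52130154}$ ($g = \frac{8462}{13802} + \frac{110 + 155 \left(-75\right)}{7554} = 8462 \cdot \frac{1}{13802} + \left(110 - 11625\right) \frac{1}{7554} = \frac{4231}{6901} - \frac{11515}{7554} = - \frac{47504041}{52130154} \approx -0.91126$)
$O{\left(-52 \right)} - g = 104 - - \frac{47504041}{52130154} = 104 + \frac{47504041}{52130154} = \frac{5469040057}{52130154}$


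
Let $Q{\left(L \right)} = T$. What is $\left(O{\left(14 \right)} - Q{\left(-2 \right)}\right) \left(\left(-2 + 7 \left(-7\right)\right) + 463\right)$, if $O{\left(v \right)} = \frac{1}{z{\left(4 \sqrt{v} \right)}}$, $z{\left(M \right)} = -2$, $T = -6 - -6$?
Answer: $-206$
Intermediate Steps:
$T = 0$ ($T = -6 + 6 = 0$)
$Q{\left(L \right)} = 0$
$O{\left(v \right)} = - \frac{1}{2}$ ($O{\left(v \right)} = \frac{1}{-2} = - \frac{1}{2}$)
$\left(O{\left(14 \right)} - Q{\left(-2 \right)}\right) \left(\left(-2 + 7 \left(-7\right)\right) + 463\right) = \left(- \frac{1}{2} - 0\right) \left(\left(-2 + 7 \left(-7\right)\right) + 463\right) = \left(- \frac{1}{2} + 0\right) \left(\left(-2 - 49\right) + 463\right) = - \frac{-51 + 463}{2} = \left(- \frac{1}{2}\right) 412 = -206$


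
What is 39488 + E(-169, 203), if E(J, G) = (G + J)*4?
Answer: 39624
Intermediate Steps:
E(J, G) = 4*G + 4*J
39488 + E(-169, 203) = 39488 + (4*203 + 4*(-169)) = 39488 + (812 - 676) = 39488 + 136 = 39624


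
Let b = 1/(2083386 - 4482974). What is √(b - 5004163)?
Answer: 21*I*√16334514453900365/1199794 ≈ 2237.0*I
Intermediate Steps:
b = -1/2399588 (b = 1/(-2399588) = -1/2399588 ≈ -4.1674e-7)
√(b - 5004163) = √(-1/2399588 - 5004163) = √(-12007929484845/2399588) = 21*I*√16334514453900365/1199794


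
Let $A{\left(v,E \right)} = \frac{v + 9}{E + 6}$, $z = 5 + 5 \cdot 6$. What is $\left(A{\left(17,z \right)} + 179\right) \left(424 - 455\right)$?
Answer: $- \frac{228315}{41} \approx -5568.7$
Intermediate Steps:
$z = 35$ ($z = 5 + 30 = 35$)
$A{\left(v,E \right)} = \frac{9 + v}{6 + E}$
$\left(A{\left(17,z \right)} + 179\right) \left(424 - 455\right) = \left(\frac{9 + 17}{6 + 35} + 179\right) \left(424 - 455\right) = \left(\frac{1}{41} \cdot 26 + 179\right) \left(-31\right) = \left(\frac{26}{41} + 179\right) \left(-31\right) = \frac{7365}{41} \left(-31\right) = - \frac{228315}{41}$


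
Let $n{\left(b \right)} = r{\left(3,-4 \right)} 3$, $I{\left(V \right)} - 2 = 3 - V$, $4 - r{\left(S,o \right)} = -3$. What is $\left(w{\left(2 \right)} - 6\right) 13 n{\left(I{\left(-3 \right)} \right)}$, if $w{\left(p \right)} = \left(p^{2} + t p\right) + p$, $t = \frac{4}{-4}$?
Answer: $-546$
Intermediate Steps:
$r{\left(S,o \right)} = 7$ ($r{\left(S,o \right)} = 4 - -3 = 4 + 3 = 7$)
$t = -1$ ($t = 4 \left(- \frac{1}{4}\right) = -1$)
$I{\left(V \right)} = 5 - V$ ($I{\left(V \right)} = 2 - \left(-3 + V\right) = 5 - V$)
$w{\left(p \right)} = p^{2}$ ($w{\left(p \right)} = \left(p^{2} - p\right) + p = p^{2}$)
$n{\left(b \right)} = 21$ ($n{\left(b \right)} = 7 \cdot 3 = 21$)
$\left(w{\left(2 \right)} - 6\right) 13 n{\left(I{\left(-3 \right)} \right)} = \left(2^{2} - 6\right) 13 \cdot 21 = \left(4 - 6\right) 13 \cdot 21 = \left(-2\right) 13 \cdot 21 = \left(-26\right) 21 = -546$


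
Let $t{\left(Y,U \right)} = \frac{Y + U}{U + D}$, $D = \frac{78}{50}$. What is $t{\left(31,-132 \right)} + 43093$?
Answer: $\frac{140528798}{3261} \approx 43094.0$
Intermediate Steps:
$D = \frac{39}{25}$ ($D = 78 \cdot \frac{1}{50} = \frac{39}{25} \approx 1.56$)
$t{\left(Y,U \right)} = \frac{U + Y}{\frac{39}{25} + U}$ ($t{\left(Y,U \right)} = \frac{Y + U}{U + \frac{39}{25}} = \frac{U + Y}{\frac{39}{25} + U}$)
$t{\left(31,-132 \right)} + 43093 = \frac{25 \left(-132 + 31\right)}{39 + 25 \left(-132\right)} + 43093 = 25 \frac{1}{39 - 3300} \left(-101\right) + 43093 = 25 \frac{1}{-3261} \left(-101\right) + 43093 = 25 \left(- \frac{1}{3261}\right) \left(-101\right) + 43093 = \frac{2525}{3261} + 43093 = \frac{140528798}{3261}$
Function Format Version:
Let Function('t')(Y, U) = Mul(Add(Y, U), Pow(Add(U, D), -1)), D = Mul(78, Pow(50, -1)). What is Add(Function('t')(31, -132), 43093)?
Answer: Rational(140528798, 3261) ≈ 43094.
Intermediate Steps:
D = Rational(39, 25) (D = Mul(78, Rational(1, 50)) = Rational(39, 25) ≈ 1.5600)
Function('t')(Y, U) = Mul(Pow(Add(Rational(39, 25), U), -1), Add(U, Y)) (Function('t')(Y, U) = Mul(Add(Y, U), Pow(Add(U, Rational(39, 25)), -1)) = Mul(Add(U, Y), Pow(Add(Rational(39, 25), U), -1)) = Mul(Pow(Add(Rational(39, 25), U), -1), Add(U, Y)))
Add(Function('t')(31, -132), 43093) = Add(Mul(25, Pow(Add(39, Mul(25, -132)), -1), Add(-132, 31)), 43093) = Add(Mul(25, Pow(Add(39, -3300), -1), -101), 43093) = Add(Mul(25, Pow(-3261, -1), -101), 43093) = Add(Mul(25, Rational(-1, 3261), -101), 43093) = Add(Rational(2525, 3261), 43093) = Rational(140528798, 3261)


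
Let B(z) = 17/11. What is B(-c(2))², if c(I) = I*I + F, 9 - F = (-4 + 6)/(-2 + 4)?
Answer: 289/121 ≈ 2.3884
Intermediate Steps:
F = 8 (F = 9 - (-4 + 6)/(-2 + 4) = 9 - 2/2 = 9 - 1*1 = 9 - 1 = 8)
c(I) = 8 + I² (c(I) = I*I + 8 = I² + 8 = 8 + I²)
B(z) = 17/11 (B(z) = 17*(1/11) = 17/11)
B(-c(2))² = (17/11)² = 289/121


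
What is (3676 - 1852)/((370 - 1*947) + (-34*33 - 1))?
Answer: -456/425 ≈ -1.0729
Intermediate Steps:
(3676 - 1852)/((370 - 1*947) + (-34*33 - 1)) = 1824/((370 - 947) + (-1122 - 1)) = 1824/(-577 - 1123) = 1824/(-1700) = 1824*(-1/1700) = -456/425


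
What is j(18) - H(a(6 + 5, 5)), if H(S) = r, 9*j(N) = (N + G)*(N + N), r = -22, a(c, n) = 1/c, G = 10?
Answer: 134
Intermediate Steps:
j(N) = 2*N*(10 + N)/9 (j(N) = ((N + 10)*(N + N))/9 = ((10 + N)*(2*N))/9 = (2*N*(10 + N))/9 = 2*N*(10 + N)/9)
H(S) = -22
j(18) - H(a(6 + 5, 5)) = (2/9)*18*(10 + 18) - 1*(-22) = (2/9)*18*28 + 22 = 112 + 22 = 134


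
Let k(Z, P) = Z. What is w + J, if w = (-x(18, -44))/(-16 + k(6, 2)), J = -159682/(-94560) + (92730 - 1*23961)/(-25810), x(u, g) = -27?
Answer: -448550347/122029680 ≈ -3.6757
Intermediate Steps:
J = -119070211/122029680 (J = -159682*(-1/94560) + (92730 - 23961)*(-1/25810) = 79841/47280 + 68769*(-1/25810) = 79841/47280 - 68769/25810 = -119070211/122029680 ≈ -0.97575)
w = -27/10 (w = (-1*(-27))/(-16 + 6) = 27/(-10) = -⅒*27 = -27/10 ≈ -2.7000)
w + J = -27/10 - 119070211/122029680 = -448550347/122029680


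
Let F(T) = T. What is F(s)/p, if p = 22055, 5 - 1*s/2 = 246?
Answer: -482/22055 ≈ -0.021854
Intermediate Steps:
s = -482 (s = 10 - 2*246 = 10 - 492 = -482)
F(s)/p = -482/22055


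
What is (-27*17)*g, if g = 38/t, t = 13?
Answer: -17442/13 ≈ -1341.7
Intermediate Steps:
g = 38/13 ≈ 2.9231
(-27*17)*g = -27*17*(38/13) = -459*38/13 = -17442/13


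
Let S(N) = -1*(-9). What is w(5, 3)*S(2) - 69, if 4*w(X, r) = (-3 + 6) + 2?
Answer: -231/4 ≈ -57.750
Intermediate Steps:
w(X, r) = 5/4 (w(X, r) = ((-3 + 6) + 2)/4 = (3 + 2)/4 = (¼)*5 = 5/4)
S(N) = 9
w(5, 3)*S(2) - 69 = (5/4)*9 - 69 = 45/4 - 69 = -231/4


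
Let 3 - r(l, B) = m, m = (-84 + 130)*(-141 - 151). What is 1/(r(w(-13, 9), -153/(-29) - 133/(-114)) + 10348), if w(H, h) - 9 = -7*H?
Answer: 1/23783 ≈ 4.2047e-5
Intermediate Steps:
w(H, h) = 9 - 7*H
m = -13432 (m = 46*(-292) = -13432)
r(l, B) = 13435 (r(l, B) = 3 - 1*(-13432) = 3 + 13432 = 13435)
1/(r(w(-13, 9), -153/(-29) - 133/(-114)) + 10348) = 1/(13435 + 10348) = 1/23783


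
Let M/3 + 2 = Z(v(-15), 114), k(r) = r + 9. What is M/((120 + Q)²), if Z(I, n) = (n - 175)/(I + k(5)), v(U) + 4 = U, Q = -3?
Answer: 17/7605 ≈ 0.0022354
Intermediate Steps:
k(r) = 9 + r
v(U) = -4 + U
Z(I, n) = (-175 + n)/(14 + I) (Z(I, n) = (n - 175)/(I + (9 + 5)) = (-175 + n)/(I + 14) = (-175 + n)/(14 + I))
M = 153/5 (M = -6 + 3*((-175 + 114)/(14 + (-4 - 15))) = -6 + 3*(-61/(14 - 19)) = -6 + 3*(-61/(-5)) = -6 + 3*(-⅕*(-61)) = -6 + 3*(61/5) = -6 + 183/5 = 153/5 ≈ 30.600)
M/((120 + Q)²) = 153/(5*((120 - 3)²)) = 153/(5*(117²)) = (153/5)/13689 = (153/5)*(1/13689) = 17/7605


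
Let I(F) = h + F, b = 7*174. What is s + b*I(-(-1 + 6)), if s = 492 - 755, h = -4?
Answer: -11225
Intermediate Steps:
b = 1218
I(F) = -4 + F
s = -263
s + b*I(-(-1 + 6)) = -263 + 1218*(-4 - (-1 + 6)) = -263 + 1218*(-4 - 1*5) = -263 + 1218*(-4 - 5) = -263 + 1218*(-9) = -263 - 10962 = -11225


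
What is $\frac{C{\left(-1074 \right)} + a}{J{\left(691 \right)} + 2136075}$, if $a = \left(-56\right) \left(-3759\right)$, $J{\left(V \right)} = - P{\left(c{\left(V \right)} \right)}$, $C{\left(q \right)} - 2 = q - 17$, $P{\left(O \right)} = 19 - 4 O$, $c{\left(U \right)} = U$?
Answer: $\frac{13961}{142588} \approx 0.097911$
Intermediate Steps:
$C{\left(q \right)} = -15 + q$ ($C{\left(q \right)} = 2 + \left(q - 17\right) = 2 + \left(-17 + q\right) = -15 + q$)
$J{\left(V \right)} = -19 + 4 V$ ($J{\left(V \right)} = - (19 - 4 V) = -19 + 4 V$)
$a = 210504$
$\frac{C{\left(-1074 \right)} + a}{J{\left(691 \right)} + 2136075} = \frac{\left(-15 - 1074\right) + 210504}{\left(-19 + 4 \cdot 691\right) + 2136075} = \frac{-1089 + 210504}{\left(-19 + 2764\right) + 2136075} = \frac{209415}{2745 + 2136075} = \frac{209415}{2138820} = 209415 \cdot \frac{1}{2138820} = \frac{13961}{142588}$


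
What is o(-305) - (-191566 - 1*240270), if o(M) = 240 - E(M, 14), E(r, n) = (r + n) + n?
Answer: 432353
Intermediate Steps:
E(r, n) = r + 2*n (E(r, n) = (n + r) + n = r + 2*n)
o(M) = 212 - M (o(M) = 240 - (M + 2*14) = 240 - (M + 28) = 240 - (28 + M) = 240 + (-28 - M) = 212 - M)
o(-305) - (-191566 - 1*240270) = (212 - 1*(-305)) - (-191566 - 1*240270) = (212 + 305) - (-191566 - 240270) = 517 - 1*(-431836) = 517 + 431836 = 432353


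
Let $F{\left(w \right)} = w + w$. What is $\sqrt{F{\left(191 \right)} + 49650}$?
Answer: $4 \sqrt{3127} \approx 223.68$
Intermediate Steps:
$F{\left(w \right)} = 2 w$
$\sqrt{F{\left(191 \right)} + 49650} = \sqrt{2 \cdot 191 + 49650} = \sqrt{382 + 49650} = \sqrt{50032} = 4 \sqrt{3127}$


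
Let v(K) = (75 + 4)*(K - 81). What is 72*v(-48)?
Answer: -733752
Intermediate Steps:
v(K) = -6399 + 79*K (v(K) = 79*(-81 + K) = -6399 + 79*K)
72*v(-48) = 72*(-6399 + 79*(-48)) = 72*(-6399 - 3792) = 72*(-10191) = -733752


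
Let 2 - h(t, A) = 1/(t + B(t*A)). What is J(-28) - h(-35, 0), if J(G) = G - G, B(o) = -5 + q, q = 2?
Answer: -77/38 ≈ -2.0263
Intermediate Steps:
B(o) = -3 (B(o) = -5 + 2 = -3)
J(G) = 0
h(t, A) = 2 - 1/(-3 + t) (h(t, A) = 2 - 1/(t - 3) = 2 - 1/(-3 + t))
J(-28) - h(-35, 0) = 0 - (-7 + 2*(-35))/(-3 - 35) = 0 - (-7 - 70)/(-38) = 0 - (-1)*(-77)/38 = 0 - 1*77/38 = 0 - 77/38 = -77/38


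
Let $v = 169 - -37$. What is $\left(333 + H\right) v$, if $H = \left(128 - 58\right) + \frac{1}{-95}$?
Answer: $\frac{7886504}{95} \approx 83016.0$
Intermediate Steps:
$v = 206$ ($v = 169 + 37 = 206$)
$H = \frac{6649}{95}$ ($H = 70 - \frac{1}{95} = \frac{6649}{95} \approx 69.99$)
$\left(333 + H\right) v = \left(333 + \frac{6649}{95}\right) 206 = \frac{38284}{95} \cdot 206 = \frac{7886504}{95}$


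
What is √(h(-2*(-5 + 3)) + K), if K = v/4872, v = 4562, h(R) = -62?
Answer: I*√90589359/1218 ≈ 7.8143*I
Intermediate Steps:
K = 2281/2436 (K = 4562/4872 = 4562*(1/4872) = 2281/2436 ≈ 0.93637)
√(h(-2*(-5 + 3)) + K) = √(-62 + 2281/2436) = √(-148751/2436) = I*√90589359/1218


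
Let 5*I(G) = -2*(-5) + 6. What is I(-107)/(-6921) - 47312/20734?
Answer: -818781752/358750035 ≈ -2.2823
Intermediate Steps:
I(G) = 16/5 (I(G) = (-2*(-5) + 6)/5 = (10 + 6)/5 = (1/5)*16 = 16/5)
I(-107)/(-6921) - 47312/20734 = (16/5)/(-6921) - 47312/20734 = (16/5)*(-1/6921) - 47312*1/20734 = -16/34605 - 23656/10367 = -818781752/358750035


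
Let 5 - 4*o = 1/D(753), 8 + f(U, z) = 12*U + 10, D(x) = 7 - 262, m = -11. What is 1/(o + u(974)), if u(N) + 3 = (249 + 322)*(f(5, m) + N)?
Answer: 255/150846334 ≈ 1.6905e-6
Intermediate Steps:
D(x) = -255
f(U, z) = 2 + 12*U (f(U, z) = -8 + (12*U + 10) = -8 + (10 + 12*U) = 2 + 12*U)
u(N) = 35399 + 571*N (u(N) = -3 + (249 + 322)*((2 + 12*5) + N) = -3 + 571*((2 + 60) + N) = -3 + 571*(62 + N) = -3 + (35402 + 571*N) = 35399 + 571*N)
o = 319/255 (o = 5/4 - ¼/(-255) = 5/4 - ¼*(-1/255) = 5/4 + 1/1020 = 319/255 ≈ 1.2510)
1/(o + u(974)) = 1/(319/255 + (35399 + 571*974)) = 1/(319/255 + (35399 + 556154)) = 1/(319/255 + 591553) = 1/(150846334/255) = 255/150846334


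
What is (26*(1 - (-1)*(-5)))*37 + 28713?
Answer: 24865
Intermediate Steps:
(26*(1 - (-1)*(-5)))*37 + 28713 = (26*(1 - 1*5))*37 + 28713 = (26*(1 - 5))*37 + 28713 = (26*(-4))*37 + 28713 = -104*37 + 28713 = -3848 + 28713 = 24865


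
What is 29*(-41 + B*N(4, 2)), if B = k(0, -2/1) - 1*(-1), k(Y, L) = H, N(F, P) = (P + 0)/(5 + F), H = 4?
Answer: -10411/9 ≈ -1156.8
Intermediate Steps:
N(F, P) = P/(5 + F)
k(Y, L) = 4
B = 5 (B = 4 - 1*(-1) = 4 + 1 = 5)
29*(-41 + B*N(4, 2)) = 29*(-41 + 5*(2/(5 + 4))) = 29*(-41 + 5*(2/9)) = 29*(-41 + 10/9) = 29*(-359/9) = -10411/9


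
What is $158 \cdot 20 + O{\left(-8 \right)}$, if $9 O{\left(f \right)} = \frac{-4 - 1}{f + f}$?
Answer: $\frac{455045}{144} \approx 3160.0$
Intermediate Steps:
$O{\left(f \right)} = - \frac{5}{18 f}$ ($O{\left(f \right)} = \frac{\left(-4 - 1\right) \frac{1}{f + f}}{9} = \frac{\left(-5\right) \frac{1}{2 f}}{9} = \frac{\left(- \frac{5}{2}\right) \frac{1}{f}}{9} = - \frac{5}{18 f}$)
$158 \cdot 20 + O{\left(-8 \right)} = 158 \cdot 20 - \frac{5}{18 \left(-8\right)} = 3160 - - \frac{5}{144} = 3160 + \frac{5}{144} = \frac{455045}{144}$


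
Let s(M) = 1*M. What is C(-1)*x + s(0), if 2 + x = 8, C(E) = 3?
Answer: 18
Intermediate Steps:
s(M) = M
x = 6 (x = -2 + 8 = 6)
C(-1)*x + s(0) = 3*6 + 0 = 18 + 0 = 18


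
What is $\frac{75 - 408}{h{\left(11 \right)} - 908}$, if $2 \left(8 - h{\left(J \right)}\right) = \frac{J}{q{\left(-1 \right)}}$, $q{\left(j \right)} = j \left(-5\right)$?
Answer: $\frac{3330}{9011} \approx 0.36955$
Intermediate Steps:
$q{\left(j \right)} = - 5 j$
$h{\left(J \right)} = 8 - \frac{J}{10}$ ($h{\left(J \right)} = 8 - \frac{J \frac{1}{\left(-5\right) \left(-1\right)}}{2} = 8 - \frac{J \frac{1}{5}}{2} = 8 - \frac{\frac{1}{5} J}{2} = 8 - \frac{J}{10}$)
$\frac{75 - 408}{h{\left(11 \right)} - 908} = \frac{75 - 408}{\left(8 - \frac{11}{10}\right) - 908} = - \frac{333}{\left(8 - \frac{11}{10}\right) - 908} = - \frac{333}{\frac{69}{10} - 908} = - \frac{333}{- \frac{9011}{10}} = \left(-333\right) \left(- \frac{10}{9011}\right) = \frac{3330}{9011}$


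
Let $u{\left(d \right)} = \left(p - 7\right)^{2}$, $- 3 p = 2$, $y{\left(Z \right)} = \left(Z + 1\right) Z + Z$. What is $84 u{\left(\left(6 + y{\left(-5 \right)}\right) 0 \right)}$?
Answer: $\frac{14812}{3} \approx 4937.3$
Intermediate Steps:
$y{\left(Z \right)} = Z + Z \left(1 + Z\right)$ ($y{\left(Z \right)} = \left(1 + Z\right) Z + Z = Z \left(1 + Z\right) + Z = Z + Z \left(1 + Z\right)$)
$p = - \frac{2}{3}$ ($p = \left(- \frac{1}{3}\right) 2 = - \frac{2}{3} \approx -0.66667$)
$u{\left(d \right)} = \frac{529}{9}$ ($u{\left(d \right)} = \left(- \frac{2}{3} - 7\right)^{2} = \left(- \frac{23}{3}\right)^{2} = \frac{529}{9}$)
$84 u{\left(\left(6 + y{\left(-5 \right)}\right) 0 \right)} = 84 \cdot \frac{529}{9} = \frac{14812}{3}$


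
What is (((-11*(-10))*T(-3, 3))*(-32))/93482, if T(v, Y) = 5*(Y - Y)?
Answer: 0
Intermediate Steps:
T(v, Y) = 0 (T(v, Y) = 5*0 = 0)
(((-11*(-10))*T(-3, 3))*(-32))/93482 = ((-11*(-10)*0)*(-32))/93482 = ((110*0)*(-32))*(1/93482) = (0*(-32))*(1/93482) = 0*(1/93482) = 0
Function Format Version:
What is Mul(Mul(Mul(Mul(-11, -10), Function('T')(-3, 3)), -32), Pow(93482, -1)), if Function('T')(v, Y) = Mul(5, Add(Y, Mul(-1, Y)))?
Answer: 0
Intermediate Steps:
Function('T')(v, Y) = 0 (Function('T')(v, Y) = Mul(5, 0) = 0)
Mul(Mul(Mul(Mul(-11, -10), Function('T')(-3, 3)), -32), Pow(93482, -1)) = Mul(Mul(Mul(Mul(-11, -10), 0), -32), Pow(93482, -1)) = Mul(Mul(Mul(110, 0), -32), Rational(1, 93482)) = Mul(Mul(0, -32), Rational(1, 93482)) = Mul(0, Rational(1, 93482)) = 0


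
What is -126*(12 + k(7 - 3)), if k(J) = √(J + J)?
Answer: -1512 - 252*√2 ≈ -1868.4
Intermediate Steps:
k(J) = √2*√J (k(J) = √(2*J) = √2*√J)
-126*(12 + k(7 - 3)) = -126*(12 + √2*√(7 - 3)) = -126*(12 + √2*√4) = -126*(12 + √2*2) = -126*(12 + 2*√2) = -1512 - 252*√2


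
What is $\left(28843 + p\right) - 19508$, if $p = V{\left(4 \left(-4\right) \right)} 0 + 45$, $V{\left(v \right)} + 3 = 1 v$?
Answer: $9380$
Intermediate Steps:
$V{\left(v \right)} = -3 + v$ ($V{\left(v \right)} = -3 + 1 v = -3 + v$)
$p = 45$ ($p = \left(-3 + 4 \left(-4\right)\right) 0 + 45 = \left(-3 - 16\right) 0 + 45 = \left(-19\right) 0 + 45 = 0 + 45 = 45$)
$\left(28843 + p\right) - 19508 = \left(28843 + 45\right) - 19508 = 28888 - 19508 = 9380$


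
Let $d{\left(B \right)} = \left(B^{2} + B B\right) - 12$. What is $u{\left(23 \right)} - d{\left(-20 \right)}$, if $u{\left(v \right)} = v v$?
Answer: $-259$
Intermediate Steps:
$d{\left(B \right)} = -12 + 2 B^{2}$ ($d{\left(B \right)} = \left(B^{2} + B^{2}\right) - 12 = 2 B^{2} - 12 = -12 + 2 B^{2}$)
$u{\left(v \right)} = v^{2}$
$u{\left(23 \right)} - d{\left(-20 \right)} = 23^{2} - \left(-12 + 2 \left(-20\right)^{2}\right) = 529 - \left(-12 + 2 \cdot 400\right) = 529 - \left(-12 + 800\right) = 529 - 788 = -259$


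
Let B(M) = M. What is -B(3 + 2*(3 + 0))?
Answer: -9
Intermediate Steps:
-B(3 + 2*(3 + 0)) = -(3 + 2*(3 + 0)) = -(3 + 2*3) = -(3 + 6) = -1*9 = -9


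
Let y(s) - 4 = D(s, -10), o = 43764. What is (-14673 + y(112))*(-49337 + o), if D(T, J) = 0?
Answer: 81750337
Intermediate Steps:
y(s) = 4 (y(s) = 4 + 0 = 4)
(-14673 + y(112))*(-49337 + o) = (-14673 + 4)*(-49337 + 43764) = -14669*(-5573) = 81750337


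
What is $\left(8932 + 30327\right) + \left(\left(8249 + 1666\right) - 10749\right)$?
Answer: $38425$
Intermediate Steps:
$\left(8932 + 30327\right) + \left(\left(8249 + 1666\right) - 10749\right) = 39259 + \left(9915 - 10749\right) = 39259 - 834 = 38425$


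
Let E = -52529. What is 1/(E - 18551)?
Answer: -1/71080 ≈ -1.4069e-5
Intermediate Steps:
1/(E - 18551) = 1/(-52529 - 18551) = 1/(-71080) = -1/71080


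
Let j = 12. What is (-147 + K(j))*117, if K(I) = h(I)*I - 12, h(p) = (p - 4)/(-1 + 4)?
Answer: -14859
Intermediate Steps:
h(p) = -4/3 + p/3 (h(p) = (-4 + p)/3 = (-4 + p)*(1/3) = -4/3 + p/3)
K(I) = -12 + I*(-4/3 + I/3) (K(I) = (-4/3 + I/3)*I - 12 = I*(-4/3 + I/3) - 12 = -12 + I*(-4/3 + I/3))
(-147 + K(j))*117 = (-147 + (-12 + (1/3)*12*(-4 + 12)))*117 = (-147 + (-12 + (1/3)*12*8))*117 = (-147 + (-12 + 32))*117 = (-147 + 20)*117 = -127*117 = -14859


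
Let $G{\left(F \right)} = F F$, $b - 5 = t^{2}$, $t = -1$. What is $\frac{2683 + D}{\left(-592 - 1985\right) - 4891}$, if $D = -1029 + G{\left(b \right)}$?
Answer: $- \frac{845}{3734} \approx -0.2263$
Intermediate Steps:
$b = 6$ ($b = 5 + \left(-1\right)^{2} = 5 + 1 = 6$)
$G{\left(F \right)} = F^{2}$
$D = -993$ ($D = -1029 + 6^{2} = -1029 + 36 = -993$)
$\frac{2683 + D}{\left(-592 - 1985\right) - 4891} = \frac{2683 - 993}{\left(-592 - 1985\right) - 4891} = \frac{1690}{-2577 - 4891} = \frac{1690}{-7468} = 1690 \left(- \frac{1}{7468}\right) = - \frac{845}{3734}$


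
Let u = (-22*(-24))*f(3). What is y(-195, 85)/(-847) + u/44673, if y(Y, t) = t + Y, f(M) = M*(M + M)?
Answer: 392846/1146607 ≈ 0.34262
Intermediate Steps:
f(M) = 2*M² (f(M) = M*(2*M) = 2*M²)
y(Y, t) = Y + t
u = 9504 (u = (-22*(-24))*(2*3²) = 528*(2*9) = 528*18 = 9504)
y(-195, 85)/(-847) + u/44673 = (-195 + 85)/(-847) + 9504/44673 = -110*(-1/847) + 9504*(1/44673) = 10/77 + 3168/14891 = 392846/1146607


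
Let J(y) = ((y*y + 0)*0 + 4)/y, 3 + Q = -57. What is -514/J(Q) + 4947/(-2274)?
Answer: 5842531/758 ≈ 7707.8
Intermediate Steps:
Q = -60 (Q = -3 - 57 = -60)
J(y) = 4/y (J(y) = ((y**2 + 0)*0 + 4)/y = (y**2*0 + 4)/y = (0 + 4)/y = 4/y)
-514/J(Q) + 4947/(-2274) = -514/(4/(-60)) + 4947/(-2274) = -514/(4*(-1/60)) + 4947*(-1/2274) = -514/(-1/15) - 1649/758 = -514*(-15) - 1649/758 = 7710 - 1649/758 = 5842531/758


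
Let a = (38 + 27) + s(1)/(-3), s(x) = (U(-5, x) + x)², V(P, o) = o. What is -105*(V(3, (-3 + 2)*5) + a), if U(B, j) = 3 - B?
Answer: -3465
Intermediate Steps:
s(x) = (8 + x)² (s(x) = ((3 - 1*(-5)) + x)² = ((3 + 5) + x)² = (8 + x)²)
a = 38 (a = (38 + 27) + (8 + 1)²/(-3) = 65 + 9²*(-⅓) = 65 + 81*(-⅓) = 65 - 27 = 38)
-105*(V(3, (-3 + 2)*5) + a) = -105*((-3 + 2)*5 + 38) = -105*(-1*5 + 38) = -105*(-5 + 38) = -105*33 = -3465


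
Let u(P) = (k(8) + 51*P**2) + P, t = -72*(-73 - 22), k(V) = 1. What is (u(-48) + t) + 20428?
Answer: 144725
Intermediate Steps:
t = 6840 (t = -72*(-95) = 6840)
u(P) = 1 + P + 51*P**2 (u(P) = (1 + 51*P**2) + P = 1 + P + 51*P**2)
(u(-48) + t) + 20428 = ((1 - 48 + 51*(-48)**2) + 6840) + 20428 = ((1 - 48 + 51*2304) + 6840) + 20428 = ((1 - 48 + 117504) + 6840) + 20428 = (117457 + 6840) + 20428 = 124297 + 20428 = 144725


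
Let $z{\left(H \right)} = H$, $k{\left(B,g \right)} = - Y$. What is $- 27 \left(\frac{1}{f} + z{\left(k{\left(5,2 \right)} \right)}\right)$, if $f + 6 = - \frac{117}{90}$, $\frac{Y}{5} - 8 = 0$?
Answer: $\frac{79110}{73} \approx 1083.7$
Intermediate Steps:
$Y = 40$ ($Y = 40 + 5 \cdot 0 = 40 + 0 = 40$)
$k{\left(B,g \right)} = -40$ ($k{\left(B,g \right)} = \left(-1\right) 40 = -40$)
$f = - \frac{73}{10}$ ($f = -6 - \frac{117}{90} = -6 - \frac{13}{10} = - \frac{73}{10} \approx -7.3$)
$- 27 \left(\frac{1}{f} + z{\left(k{\left(5,2 \right)} \right)}\right) = - 27 \left(\frac{1}{- \frac{73}{10}} - 40\right) = - 27 \left(- \frac{10}{73} - 40\right) = \left(-27\right) \left(- \frac{2930}{73}\right) = \frac{79110}{73}$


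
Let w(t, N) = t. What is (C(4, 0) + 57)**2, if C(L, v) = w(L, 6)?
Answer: 3721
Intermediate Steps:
C(L, v) = L
(C(4, 0) + 57)**2 = (4 + 57)**2 = 61**2 = 3721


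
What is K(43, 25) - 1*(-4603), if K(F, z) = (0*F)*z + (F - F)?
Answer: 4603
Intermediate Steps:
K(F, z) = 0 (K(F, z) = 0*z + 0 = 0 + 0 = 0)
K(43, 25) - 1*(-4603) = 0 - 1*(-4603) = 0 + 4603 = 4603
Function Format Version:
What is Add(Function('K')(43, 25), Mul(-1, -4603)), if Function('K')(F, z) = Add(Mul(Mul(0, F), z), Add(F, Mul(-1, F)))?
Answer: 4603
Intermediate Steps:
Function('K')(F, z) = 0 (Function('K')(F, z) = Add(Mul(0, z), 0) = Add(0, 0) = 0)
Add(Function('K')(43, 25), Mul(-1, -4603)) = Add(0, Mul(-1, -4603)) = Add(0, 4603) = 4603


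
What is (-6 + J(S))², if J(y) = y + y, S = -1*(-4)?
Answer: 4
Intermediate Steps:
S = 4
J(y) = 2*y
(-6 + J(S))² = (-6 + 2*4)² = (-6 + 8)² = 2² = 4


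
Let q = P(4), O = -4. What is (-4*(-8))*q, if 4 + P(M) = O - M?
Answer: -384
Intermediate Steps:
P(M) = -8 - M (P(M) = -4 + (-4 - M) = -8 - M)
q = -12 (q = -8 - 1*4 = -8 - 4 = -12)
(-4*(-8))*q = -4*(-8)*(-12) = 32*(-12) = -384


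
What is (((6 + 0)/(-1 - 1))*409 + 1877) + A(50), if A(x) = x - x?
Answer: 650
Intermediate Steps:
A(x) = 0
(((6 + 0)/(-1 - 1))*409 + 1877) + A(50) = (((6 + 0)/(-1 - 1))*409 + 1877) + 0 = ((6/(-2))*409 + 1877) + 0 = ((6*(-1/2))*409 + 1877) + 0 = (-3*409 + 1877) + 0 = (-1227 + 1877) + 0 = 650 + 0 = 650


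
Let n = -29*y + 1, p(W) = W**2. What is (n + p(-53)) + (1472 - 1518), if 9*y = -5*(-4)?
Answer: 24296/9 ≈ 2699.6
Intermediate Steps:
y = 20/9 (y = (-5*(-4))/9 = (1/9)*20 = 20/9 ≈ 2.2222)
n = -571/9 (n = -29*20/9 + 1 = -580/9 + 1 = -571/9 ≈ -63.444)
(n + p(-53)) + (1472 - 1518) = (-571/9 + (-53)**2) + (1472 - 1518) = (-571/9 + 2809) - 46 = 24710/9 - 46 = 24296/9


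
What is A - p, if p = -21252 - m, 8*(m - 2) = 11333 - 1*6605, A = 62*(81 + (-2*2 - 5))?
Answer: 26309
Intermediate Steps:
A = 4464 (A = 62*(81 + (-4 - 5)) = 62*(81 - 9) = 62*72 = 4464)
m = 593 (m = 2 + (11333 - 1*6605)/8 = 2 + (11333 - 6605)/8 = 2 + (⅛)*4728 = 2 + 591 = 593)
p = -21845 (p = -21252 - 1*593 = -21252 - 593 = -21845)
A - p = 4464 - 1*(-21845) = 4464 + 21845 = 26309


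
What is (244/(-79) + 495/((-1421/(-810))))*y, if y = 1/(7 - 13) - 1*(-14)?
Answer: 1300125529/336777 ≈ 3860.5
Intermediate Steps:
y = 83/6 (y = 1/(-6) + 14 = -⅙ + 14 = 83/6 ≈ 13.833)
(244/(-79) + 495/((-1421/(-810))))*y = (244/(-79) + 495/((-1421/(-810))))*(83/6) = (244*(-1/79) + 495/((-1421*(-1/810))))*(83/6) = (-244/79 + 495/(1421/810))*(83/6) = (-244/79 + 495*(810/1421))*(83/6) = (-244/79 + 400950/1421)*(83/6) = (31328326/112259)*(83/6) = 1300125529/336777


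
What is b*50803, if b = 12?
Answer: 609636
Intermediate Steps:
b*50803 = 12*50803 = 609636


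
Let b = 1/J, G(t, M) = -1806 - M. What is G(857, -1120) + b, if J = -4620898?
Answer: -3169936029/4620898 ≈ -686.00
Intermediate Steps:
b = -1/4620898 (b = 1/(-4620898) = -1/4620898 ≈ -2.1641e-7)
G(857, -1120) + b = (-1806 - 1*(-1120)) - 1/4620898 = (-1806 + 1120) - 1/4620898 = -686 - 1/4620898 = -3169936029/4620898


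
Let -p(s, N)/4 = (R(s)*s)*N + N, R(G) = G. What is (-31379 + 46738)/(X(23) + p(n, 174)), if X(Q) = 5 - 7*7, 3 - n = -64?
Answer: -15359/3125084 ≈ -0.0049147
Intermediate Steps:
n = 67 (n = 3 - 1*(-64) = 3 + 64 = 67)
p(s, N) = -4*N - 4*N*s² (p(s, N) = -4*((s*s)*N + N) = -4*(s²*N + N) = -4*(N*s² + N) = -4*(N + N*s²) = -4*N - 4*N*s²)
X(Q) = -44 (X(Q) = 5 - 49 = -44)
(-31379 + 46738)/(X(23) + p(n, 174)) = (-31379 + 46738)/(-44 - 4*174*(1 + 67²)) = 15359/(-44 - 4*174*(1 + 4489)) = 15359/(-44 - 4*174*4490) = 15359/(-44 - 3125040) = 15359/(-3125084) = 15359*(-1/3125084) = -15359/3125084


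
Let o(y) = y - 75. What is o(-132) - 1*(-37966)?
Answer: 37759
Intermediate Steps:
o(y) = -75 + y
o(-132) - 1*(-37966) = (-75 - 132) - 1*(-37966) = -207 + 37966 = 37759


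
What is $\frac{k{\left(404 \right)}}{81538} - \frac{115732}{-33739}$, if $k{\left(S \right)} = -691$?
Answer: $\frac{13622637}{3981202} \approx 3.4217$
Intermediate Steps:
$\frac{k{\left(404 \right)}}{81538} - \frac{115732}{-33739} = - \frac{691}{81538} - \frac{115732}{-33739} = \left(-691\right) \frac{1}{81538} - - \frac{115732}{33739} = - \frac{1}{118} + \frac{115732}{33739} = \frac{13622637}{3981202}$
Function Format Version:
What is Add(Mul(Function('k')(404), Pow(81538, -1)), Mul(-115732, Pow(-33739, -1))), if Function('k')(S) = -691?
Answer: Rational(13622637, 3981202) ≈ 3.4217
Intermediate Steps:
Add(Mul(Function('k')(404), Pow(81538, -1)), Mul(-115732, Pow(-33739, -1))) = Add(Mul(-691, Pow(81538, -1)), Mul(-115732, Pow(-33739, -1))) = Add(Mul(-691, Rational(1, 81538)), Mul(-115732, Rational(-1, 33739))) = Add(Rational(-1, 118), Rational(115732, 33739)) = Rational(13622637, 3981202)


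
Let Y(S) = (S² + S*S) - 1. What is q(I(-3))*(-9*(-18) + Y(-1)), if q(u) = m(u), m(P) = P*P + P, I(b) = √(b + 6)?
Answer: 489 + 163*√3 ≈ 771.32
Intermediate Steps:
I(b) = √(6 + b)
m(P) = P + P² (m(P) = P² + P = P + P²)
q(u) = u*(1 + u)
Y(S) = -1 + 2*S² (Y(S) = (S² + S²) - 1 = 2*S² - 1 = -1 + 2*S²)
q(I(-3))*(-9*(-18) + Y(-1)) = (√(6 - 3)*(1 + √(6 - 3)))*(-9*(-18) + (-1 + 2*(-1)²)) = (√3*(1 + √3))*(162 + (-1 + 2*1)) = (√3*(1 + √3))*(162 + (-1 + 2)) = (√3*(1 + √3))*(162 + 1) = (√3*(1 + √3))*163 = 163*√3*(1 + √3)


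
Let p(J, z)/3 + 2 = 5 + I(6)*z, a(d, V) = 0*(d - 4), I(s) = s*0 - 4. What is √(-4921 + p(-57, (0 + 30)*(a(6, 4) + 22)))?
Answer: 4*I*√802 ≈ 113.28*I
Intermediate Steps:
I(s) = -4 (I(s) = 0 - 4 = -4)
a(d, V) = 0 (a(d, V) = 0*(-4 + d) = 0)
p(J, z) = 9 - 12*z (p(J, z) = -6 + 3*(5 - 4*z) = -6 + (15 - 12*z) = 9 - 12*z)
√(-4921 + p(-57, (0 + 30)*(a(6, 4) + 22))) = √(-4921 + (9 - 12*(0 + 30)*(0 + 22))) = √(-4921 + (9 - 360*22)) = √(-4921 + (9 - 12*660)) = √(-4921 + (9 - 7920)) = √(-4921 - 7911) = √(-12832) = 4*I*√802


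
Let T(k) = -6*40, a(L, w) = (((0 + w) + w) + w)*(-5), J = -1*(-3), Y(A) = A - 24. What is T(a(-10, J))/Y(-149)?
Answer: 240/173 ≈ 1.3873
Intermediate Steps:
Y(A) = -24 + A
J = 3
a(L, w) = -15*w (a(L, w) = ((w + w) + w)*(-5) = (2*w + w)*(-5) = (3*w)*(-5) = -15*w)
T(k) = -240
T(a(-10, J))/Y(-149) = -240/(-24 - 149) = -240/(-173) = -240*(-1/173) = 240/173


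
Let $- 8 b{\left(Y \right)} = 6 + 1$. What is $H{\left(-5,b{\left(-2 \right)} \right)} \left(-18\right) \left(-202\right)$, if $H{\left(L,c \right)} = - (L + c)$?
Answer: $\frac{42723}{2} \approx 21362.0$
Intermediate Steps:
$b{\left(Y \right)} = - \frac{7}{8}$ ($b{\left(Y \right)} = - \frac{6 + 1}{8} = \left(- \frac{1}{8}\right) 7 = - \frac{7}{8}$)
$H{\left(L,c \right)} = - L - c$
$H{\left(-5,b{\left(-2 \right)} \right)} \left(-18\right) \left(-202\right) = \left(\left(-1\right) \left(-5\right) - - \frac{7}{8}\right) \left(-18\right) \left(-202\right) = \left(5 + \frac{7}{8}\right) \left(-18\right) \left(-202\right) = \frac{47}{8} \left(-18\right) \left(-202\right) = \left(- \frac{423}{4}\right) \left(-202\right) = \frac{42723}{2}$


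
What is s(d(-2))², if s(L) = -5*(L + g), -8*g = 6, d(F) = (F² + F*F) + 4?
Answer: 50625/16 ≈ 3164.1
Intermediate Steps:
d(F) = 4 + 2*F² (d(F) = (F² + F²) + 4 = 2*F² + 4 = 4 + 2*F²)
g = -¾ (g = -⅛*6 = -¾ ≈ -0.75000)
s(L) = 15/4 - 5*L (s(L) = -5*(L - ¾) = -5*(-¾ + L) = 15/4 - 5*L)
s(d(-2))² = (15/4 - 5*(4 + 2*(-2)²))² = (15/4 - 5*(4 + 2*4))² = (15/4 - 5*(4 + 8))² = (15/4 - 5*12)² = (15/4 - 60)² = (-225/4)² = 50625/16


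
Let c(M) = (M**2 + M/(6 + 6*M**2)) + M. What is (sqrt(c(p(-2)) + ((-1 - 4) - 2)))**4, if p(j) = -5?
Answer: 4092529/24336 ≈ 168.17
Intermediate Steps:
c(M) = M + M**2 + M/(6 + 6*M**2) (c(M) = (M**2 + M/(6 + 6*M**2)) + M = M + M**2 + M/(6 + 6*M**2))
(sqrt(c(p(-2)) + ((-1 - 4) - 2)))**4 = (sqrt((1/6)*(-5)*(7 + 6*(-5) + 6*(-5)**2 + 6*(-5)**3)/(1 + (-5)**2) + ((-1 - 4) - 2)))**4 = (sqrt((1/6)*(-5)*(7 - 30 + 6*25 + 6*(-125))/(1 + 25) + (-5 - 2)))**4 = (sqrt((1/6)*(-5)*(7 - 30 + 150 - 750)/26 - 7))**4 = (sqrt((1/6)*(-5)*(1/26)*(-623) - 7))**4 = (sqrt(3115/156 - 7))**4 = (sqrt(2023/156))**4 = (17*sqrt(273)/78)**4 = 4092529/24336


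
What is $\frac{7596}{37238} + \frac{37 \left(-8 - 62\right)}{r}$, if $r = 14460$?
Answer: $\frac{669587}{26923074} \approx 0.02487$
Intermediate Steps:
$\frac{7596}{37238} + \frac{37 \left(-8 - 62\right)}{r} = \frac{7596}{37238} + \frac{37 \left(-8 - 62\right)}{14460} = 7596 \cdot \frac{1}{37238} + 37 \left(-70\right) \frac{1}{14460} = \frac{3798}{18619} - \frac{259}{1446} = \frac{669587}{26923074}$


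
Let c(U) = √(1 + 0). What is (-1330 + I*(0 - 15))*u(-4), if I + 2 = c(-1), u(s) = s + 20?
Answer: -21040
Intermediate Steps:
u(s) = 20 + s
c(U) = 1 (c(U) = √1 = 1)
I = -1 (I = -2 + 1 = -1)
(-1330 + I*(0 - 15))*u(-4) = (-1330 - (0 - 15))*(20 - 4) = (-1330 - 1*(-15))*16 = (-1330 + 15)*16 = -1315*16 = -21040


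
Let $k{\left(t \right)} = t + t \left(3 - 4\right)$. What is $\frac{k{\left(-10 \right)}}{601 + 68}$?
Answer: $0$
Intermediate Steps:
$k{\left(t \right)} = 0$ ($k{\left(t \right)} = t + t \left(-1\right) = t - t = 0$)
$\frac{k{\left(-10 \right)}}{601 + 68} = \frac{0}{601 + 68} = \frac{0}{669} = 0 \cdot \frac{1}{669} = 0$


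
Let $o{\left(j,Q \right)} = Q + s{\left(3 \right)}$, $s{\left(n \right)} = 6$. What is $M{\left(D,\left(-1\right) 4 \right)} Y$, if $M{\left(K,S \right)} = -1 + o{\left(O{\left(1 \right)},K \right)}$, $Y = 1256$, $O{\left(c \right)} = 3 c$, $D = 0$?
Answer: $6280$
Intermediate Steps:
$o{\left(j,Q \right)} = 6 + Q$ ($o{\left(j,Q \right)} = Q + 6 = 6 + Q$)
$M{\left(K,S \right)} = 5 + K$ ($M{\left(K,S \right)} = -1 + \left(6 + K\right) = 5 + K$)
$M{\left(D,\left(-1\right) 4 \right)} Y = \left(5 + 0\right) 1256 = 5 \cdot 1256 = 6280$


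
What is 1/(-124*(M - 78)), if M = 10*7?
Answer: 1/992 ≈ 0.0010081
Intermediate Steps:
M = 70
1/(-124*(M - 78)) = 1/(-124*(70 - 78)) = 1/(-124*(-8)) = 1/992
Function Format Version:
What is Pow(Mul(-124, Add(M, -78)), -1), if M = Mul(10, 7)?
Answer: Rational(1, 992) ≈ 0.0010081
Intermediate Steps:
M = 70
Pow(Mul(-124, Add(M, -78)), -1) = Pow(Mul(-124, Add(70, -78)), -1) = Pow(Mul(-124, -8), -1) = Pow(992, -1) = Rational(1, 992)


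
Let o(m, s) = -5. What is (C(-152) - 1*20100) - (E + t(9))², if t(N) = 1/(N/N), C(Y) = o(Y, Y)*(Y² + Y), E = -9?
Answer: -134924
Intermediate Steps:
C(Y) = -5*Y - 5*Y² (C(Y) = -5*(Y² + Y) = -5*(Y + Y²) = -5*Y - 5*Y²)
t(N) = 1 (t(N) = 1/1 = 1)
(C(-152) - 1*20100) - (E + t(9))² = (-5*(-152)*(1 - 152) - 1*20100) - (-9 + 1)² = (-5*(-152)*(-151) - 20100) - 1*(-8)² = (-114760 - 20100) - 1*64 = -134860 - 64 = -134924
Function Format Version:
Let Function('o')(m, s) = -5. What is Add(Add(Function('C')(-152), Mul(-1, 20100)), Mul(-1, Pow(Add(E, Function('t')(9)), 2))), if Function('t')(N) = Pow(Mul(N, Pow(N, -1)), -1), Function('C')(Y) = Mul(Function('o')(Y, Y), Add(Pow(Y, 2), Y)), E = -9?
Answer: -134924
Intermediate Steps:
Function('C')(Y) = Add(Mul(-5, Y), Mul(-5, Pow(Y, 2))) (Function('C')(Y) = Mul(-5, Add(Pow(Y, 2), Y)) = Mul(-5, Add(Y, Pow(Y, 2))) = Add(Mul(-5, Y), Mul(-5, Pow(Y, 2))))
Function('t')(N) = 1 (Function('t')(N) = Pow(1, -1) = 1)
Add(Add(Function('C')(-152), Mul(-1, 20100)), Mul(-1, Pow(Add(E, Function('t')(9)), 2))) = Add(Add(Mul(-5, -152, Add(1, -152)), Mul(-1, 20100)), Mul(-1, Pow(Add(-9, 1), 2))) = Add(Add(Mul(-5, -152, -151), -20100), Mul(-1, Pow(-8, 2))) = Add(Add(-114760, -20100), Mul(-1, 64)) = Add(-134860, -64) = -134924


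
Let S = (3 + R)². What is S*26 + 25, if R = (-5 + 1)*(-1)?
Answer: 1299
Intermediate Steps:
R = 4 (R = -4*(-1) = 4)
S = 49 (S = (3 + 4)² = 7² = 49)
S*26 + 25 = 49*26 + 25 = 1274 + 25 = 1299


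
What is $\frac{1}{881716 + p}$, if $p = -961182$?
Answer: $- \frac{1}{79466} \approx -1.2584 \cdot 10^{-5}$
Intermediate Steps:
$\frac{1}{881716 + p} = \frac{1}{881716 - 961182} = \frac{1}{-79466} = - \frac{1}{79466}$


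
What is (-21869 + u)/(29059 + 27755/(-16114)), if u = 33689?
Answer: 27209640/66889853 ≈ 0.40678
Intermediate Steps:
(-21869 + u)/(29059 + 27755/(-16114)) = (-21869 + 33689)/(29059 + 27755/(-16114)) = 11820/(29059 + 27755*(-1/16114)) = 11820/(29059 - 3965/2302) = 11820/(66889853/2302) = 11820*(2302/66889853) = 27209640/66889853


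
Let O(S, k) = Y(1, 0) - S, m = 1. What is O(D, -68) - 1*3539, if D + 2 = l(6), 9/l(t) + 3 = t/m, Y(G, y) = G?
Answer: -3539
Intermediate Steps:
l(t) = 9/(-3 + t) (l(t) = 9/(-3 + t/1) = 9/(-3 + t*1) = 9/(-3 + t))
D = 1 (D = -2 + 9/(-3 + 6) = -2 + 9/3 = -2 + 9*(⅓) = -2 + 3 = 1)
O(S, k) = 1 - S
O(D, -68) - 1*3539 = (1 - 1*1) - 1*3539 = (1 - 1) - 3539 = 0 - 3539 = -3539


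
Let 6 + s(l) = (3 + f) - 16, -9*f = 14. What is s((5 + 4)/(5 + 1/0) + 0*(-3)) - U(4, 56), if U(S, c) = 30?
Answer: -455/9 ≈ -50.556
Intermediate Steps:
f = -14/9 (f = -⅑*14 = -14/9 ≈ -1.5556)
s(l) = -185/9 (s(l) = -6 + ((3 - 14/9) - 16) = -6 + (13/9 - 16) = -6 - 131/9 = -185/9)
s((5 + 4)/(5 + 1/0) + 0*(-3)) - U(4, 56) = -185/9 - 1*30 = -185/9 - 30 = -455/9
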